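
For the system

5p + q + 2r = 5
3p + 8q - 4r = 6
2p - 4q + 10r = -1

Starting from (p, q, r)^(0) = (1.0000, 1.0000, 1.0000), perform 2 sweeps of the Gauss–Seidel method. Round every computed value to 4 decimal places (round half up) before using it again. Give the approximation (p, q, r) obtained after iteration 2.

Iteration 1:
  p = (5 - (1)·1.0000 - (2)·1.0000) / (5) = 0.4000
  q = (6 - (3)·0.4000 - (-4)·1.0000) / (8) = 1.1000
  r = (-1 - (2)·0.4000 - (-4)·1.1000) / (10) = 0.2600
Iteration 2:
  p = (5 - (1)·1.1000 - (2)·0.2600) / (5) = 0.6760
  q = (6 - (3)·0.6760 - (-4)·0.2600) / (8) = 0.6265
  r = (-1 - (2)·0.6760 - (-4)·0.6265) / (10) = 0.0154

(0.6760, 0.6265, 0.0154)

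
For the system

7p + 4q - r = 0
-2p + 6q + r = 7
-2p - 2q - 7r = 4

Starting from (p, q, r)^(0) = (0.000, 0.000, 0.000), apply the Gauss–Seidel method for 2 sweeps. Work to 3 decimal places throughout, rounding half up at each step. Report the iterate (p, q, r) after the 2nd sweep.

Iteration 1:
  p = (0 - (4)·0.000 - (-1)·0.000) / (7) = 0.000
  q = (7 - (-2)·0.000 - (1)·0.000) / (6) = 1.167
  r = (4 - (-2)·0.000 - (-2)·1.167) / (-7) = -0.905
Iteration 2:
  p = (0 - (4)·1.167 - (-1)·-0.905) / (7) = -0.796
  q = (7 - (-2)·-0.796 - (1)·-0.905) / (6) = 1.052
  r = (4 - (-2)·-0.796 - (-2)·1.052) / (-7) = -0.645

(-0.796, 1.052, -0.645)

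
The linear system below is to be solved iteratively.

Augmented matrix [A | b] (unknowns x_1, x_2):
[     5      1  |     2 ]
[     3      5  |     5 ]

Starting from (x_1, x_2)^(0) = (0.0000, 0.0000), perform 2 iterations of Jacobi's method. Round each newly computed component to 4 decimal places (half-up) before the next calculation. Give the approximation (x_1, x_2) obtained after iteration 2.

Iteration 1:
  x_1 = (2 - (1)·0.0000) / (5) = 0.4000
  x_2 = (5 - (3)·0.0000) / (5) = 1.0000
Iteration 2:
  x_1 = (2 - (1)·1.0000) / (5) = 0.2000
  x_2 = (5 - (3)·0.4000) / (5) = 0.7600

(0.2000, 0.7600)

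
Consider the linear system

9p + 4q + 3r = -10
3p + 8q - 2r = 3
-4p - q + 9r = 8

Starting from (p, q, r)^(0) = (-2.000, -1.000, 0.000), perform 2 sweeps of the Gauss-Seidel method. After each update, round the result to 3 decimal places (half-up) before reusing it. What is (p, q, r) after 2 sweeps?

(-1.610, 1.144, 0.300)

Iteration 1:
  p = (-10 - (4)·-1.000 - (3)·0.000) / (9) = -0.667
  q = (3 - (3)·-0.667 - (-2)·0.000) / (8) = 0.625
  r = (8 - (-4)·-0.667 - (-1)·0.625) / (9) = 0.662
Iteration 2:
  p = (-10 - (4)·0.625 - (3)·0.662) / (9) = -1.610
  q = (3 - (3)·-1.610 - (-2)·0.662) / (8) = 1.144
  r = (8 - (-4)·-1.610 - (-1)·1.144) / (9) = 0.300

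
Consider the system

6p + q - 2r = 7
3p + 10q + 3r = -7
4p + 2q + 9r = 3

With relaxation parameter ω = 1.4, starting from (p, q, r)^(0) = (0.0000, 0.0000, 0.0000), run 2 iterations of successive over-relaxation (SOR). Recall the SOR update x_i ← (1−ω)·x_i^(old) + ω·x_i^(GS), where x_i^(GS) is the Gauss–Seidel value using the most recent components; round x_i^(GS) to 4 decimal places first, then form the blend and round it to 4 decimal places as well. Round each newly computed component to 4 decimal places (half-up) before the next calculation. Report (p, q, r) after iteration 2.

Iteration 1:
  p: GS value = (7 - (1)·0.0000 - (-2)·0.0000) / (6) = 1.1667;  p ← (1−ω)·0.0000 + ω·1.1667 = 1.6334
  q: GS value = (-7 - (3)·1.6334 - (3)·0.0000) / (10) = -1.1900;  q ← (1−ω)·0.0000 + ω·-1.1900 = -1.6660
  r: GS value = (3 - (4)·1.6334 - (2)·-1.6660) / (9) = -0.0224;  r ← (1−ω)·0.0000 + ω·-0.0224 = -0.0314
Iteration 2:
  p: GS value = (7 - (1)·-1.6660 - (-2)·-0.0314) / (6) = 1.4339;  p ← (1−ω)·1.6334 + ω·1.4339 = 1.3541
  q: GS value = (-7 - (3)·1.3541 - (3)·-0.0314) / (10) = -1.0968;  q ← (1−ω)·-1.6660 + ω·-1.0968 = -0.8691
  r: GS value = (3 - (4)·1.3541 - (2)·-0.8691) / (9) = -0.0754;  r ← (1−ω)·-0.0314 + ω·-0.0754 = -0.0930

(1.3541, -0.8691, -0.0930)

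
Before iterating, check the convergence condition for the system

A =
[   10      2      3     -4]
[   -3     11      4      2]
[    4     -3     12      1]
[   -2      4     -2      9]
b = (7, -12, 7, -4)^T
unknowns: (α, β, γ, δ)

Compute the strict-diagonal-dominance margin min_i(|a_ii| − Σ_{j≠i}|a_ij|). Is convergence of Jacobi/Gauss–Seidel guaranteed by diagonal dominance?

1

row 1: |10| − (2+3+4) = 1
row 2: |11| − (3+4+2) = 2
row 3: |12| − (4+3+1) = 4
row 4: |9| − (2+4+2) = 1
minimum over rows = 1 → strictly diagonally dominant (convergence guaranteed)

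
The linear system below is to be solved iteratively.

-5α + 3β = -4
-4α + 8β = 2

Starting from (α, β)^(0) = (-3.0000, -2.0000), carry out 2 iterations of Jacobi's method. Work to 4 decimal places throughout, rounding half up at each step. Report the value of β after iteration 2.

Iteration 1:
  α = (-4 - (3)·-2.0000) / (-5) = -0.4000
  β = (2 - (-4)·-3.0000) / (8) = -1.2500
Iteration 2:
  α = (-4 - (3)·-1.2500) / (-5) = 0.0500
  β = (2 - (-4)·-0.4000) / (8) = 0.0500

0.0500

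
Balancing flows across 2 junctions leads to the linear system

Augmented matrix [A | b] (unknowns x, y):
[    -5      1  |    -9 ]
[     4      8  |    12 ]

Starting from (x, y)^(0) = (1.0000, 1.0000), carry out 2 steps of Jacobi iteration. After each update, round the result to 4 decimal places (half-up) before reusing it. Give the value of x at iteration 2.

2.0000

Iteration 1:
  x = (-9 - (1)·1.0000) / (-5) = 2.0000
  y = (12 - (4)·1.0000) / (8) = 1.0000
Iteration 2:
  x = (-9 - (1)·1.0000) / (-5) = 2.0000
  y = (12 - (4)·2.0000) / (8) = 0.5000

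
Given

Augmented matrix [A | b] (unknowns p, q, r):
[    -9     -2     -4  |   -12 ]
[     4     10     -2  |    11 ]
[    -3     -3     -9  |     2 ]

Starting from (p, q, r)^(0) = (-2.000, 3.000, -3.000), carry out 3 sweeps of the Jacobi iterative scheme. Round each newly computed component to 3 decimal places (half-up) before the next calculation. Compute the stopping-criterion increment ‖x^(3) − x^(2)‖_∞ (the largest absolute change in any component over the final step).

Iteration 1:
  p = (-12 - (-2)·3.000 - (-4)·-3.000) / (-9) = 2.000
  q = (11 - (4)·-2.000 - (-2)·-3.000) / (10) = 1.300
  r = (2 - (-3)·-2.000 - (-3)·3.000) / (-9) = -0.556
Iteration 2:
  p = (-12 - (-2)·1.300 - (-4)·-0.556) / (-9) = 1.292
  q = (11 - (4)·2.000 - (-2)·-0.556) / (10) = 0.189
  r = (2 - (-3)·2.000 - (-3)·1.300) / (-9) = -1.322
Iteration 3:
  p = (-12 - (-2)·0.189 - (-4)·-1.322) / (-9) = 1.879
  q = (11 - (4)·1.292 - (-2)·-1.322) / (10) = 0.319
  r = (2 - (-3)·1.292 - (-3)·0.189) / (-9) = -0.716
Change: (0.587, 0.130, 0.606) → max |·| = 0.606

0.606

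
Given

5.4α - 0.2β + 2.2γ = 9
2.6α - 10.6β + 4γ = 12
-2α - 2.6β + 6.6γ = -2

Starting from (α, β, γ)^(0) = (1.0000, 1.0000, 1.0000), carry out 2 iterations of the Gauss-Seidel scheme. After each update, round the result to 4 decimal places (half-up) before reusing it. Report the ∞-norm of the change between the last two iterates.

0.3877

Iteration 1:
  α = (9 - (-0.2)·1.0000 - (2.2)·1.0000) / (5.4) = 1.2963
  β = (12 - (2.6)·1.2963 - (4)·1.0000) / (-10.6) = -0.4368
  γ = (-2 - (-2)·1.2963 - (-2.6)·-0.4368) / (6.6) = -0.0823
Iteration 2:
  α = (9 - (-0.2)·-0.4368 - (2.2)·-0.0823) / (5.4) = 1.6840
  β = (12 - (2.6)·1.6840 - (4)·-0.0823) / (-10.6) = -0.7501
  γ = (-2 - (-2)·1.6840 - (-2.6)·-0.7501) / (6.6) = -0.0882
Change: (0.3877, -0.3133, -0.0059) → max |·| = 0.3877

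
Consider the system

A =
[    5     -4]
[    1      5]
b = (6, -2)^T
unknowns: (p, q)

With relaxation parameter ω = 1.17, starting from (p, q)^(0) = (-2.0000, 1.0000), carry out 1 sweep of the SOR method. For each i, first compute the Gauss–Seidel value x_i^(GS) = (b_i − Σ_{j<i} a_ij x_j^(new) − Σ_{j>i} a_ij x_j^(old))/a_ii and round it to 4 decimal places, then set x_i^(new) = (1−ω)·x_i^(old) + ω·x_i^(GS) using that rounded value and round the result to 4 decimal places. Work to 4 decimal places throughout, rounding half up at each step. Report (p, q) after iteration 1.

Iteration 1:
  p: GS value = (6 - (-4)·1.0000) / (5) = 2.0000;  p ← (1−ω)·-2.0000 + ω·2.0000 = 2.6800
  q: GS value = (-2 - (1)·2.6800) / (5) = -0.9360;  q ← (1−ω)·1.0000 + ω·-0.9360 = -1.2651

(2.6800, -1.2651)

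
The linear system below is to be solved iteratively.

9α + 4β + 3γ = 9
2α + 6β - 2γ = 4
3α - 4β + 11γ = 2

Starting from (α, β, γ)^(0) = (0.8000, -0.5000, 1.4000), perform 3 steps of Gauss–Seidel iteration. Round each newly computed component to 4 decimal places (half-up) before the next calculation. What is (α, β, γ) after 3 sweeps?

(0.6488, 0.5369, 0.2001)

Iteration 1:
  α = (9 - (4)·-0.5000 - (3)·1.4000) / (9) = 0.7556
  β = (4 - (2)·0.7556 - (-2)·1.4000) / (6) = 0.8815
  γ = (2 - (3)·0.7556 - (-4)·0.8815) / (11) = 0.2963
Iteration 2:
  α = (9 - (4)·0.8815 - (3)·0.2963) / (9) = 0.5095
  β = (4 - (2)·0.5095 - (-2)·0.2963) / (6) = 0.5956
  γ = (2 - (3)·0.5095 - (-4)·0.5956) / (11) = 0.2594
Iteration 3:
  α = (9 - (4)·0.5956 - (3)·0.2594) / (9) = 0.6488
  β = (4 - (2)·0.6488 - (-2)·0.2594) / (6) = 0.5369
  γ = (2 - (3)·0.6488 - (-4)·0.5369) / (11) = 0.2001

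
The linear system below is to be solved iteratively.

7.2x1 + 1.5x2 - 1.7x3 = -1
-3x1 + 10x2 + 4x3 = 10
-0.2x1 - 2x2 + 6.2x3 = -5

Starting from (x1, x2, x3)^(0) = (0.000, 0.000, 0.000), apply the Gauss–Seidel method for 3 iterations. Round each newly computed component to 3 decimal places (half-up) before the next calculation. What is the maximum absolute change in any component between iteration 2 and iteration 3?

Iteration 1:
  x1 = (-1 - (1.5)·0.000 - (-1.7)·0.000) / (7.2) = -0.139
  x2 = (10 - (-3)·-0.139 - (4)·0.000) / (10) = 0.958
  x3 = (-5 - (-0.2)·-0.139 - (-2)·0.958) / (6.2) = -0.502
Iteration 2:
  x1 = (-1 - (1.5)·0.958 - (-1.7)·-0.502) / (7.2) = -0.457
  x2 = (10 - (-3)·-0.457 - (4)·-0.502) / (10) = 1.064
  x3 = (-5 - (-0.2)·-0.457 - (-2)·1.064) / (6.2) = -0.478
Iteration 3:
  x1 = (-1 - (1.5)·1.064 - (-1.7)·-0.478) / (7.2) = -0.473
  x2 = (10 - (-3)·-0.473 - (4)·-0.478) / (10) = 1.049
  x3 = (-5 - (-0.2)·-0.473 - (-2)·1.049) / (6.2) = -0.483
Change: (-0.016, -0.015, -0.005) → max |·| = 0.016

0.016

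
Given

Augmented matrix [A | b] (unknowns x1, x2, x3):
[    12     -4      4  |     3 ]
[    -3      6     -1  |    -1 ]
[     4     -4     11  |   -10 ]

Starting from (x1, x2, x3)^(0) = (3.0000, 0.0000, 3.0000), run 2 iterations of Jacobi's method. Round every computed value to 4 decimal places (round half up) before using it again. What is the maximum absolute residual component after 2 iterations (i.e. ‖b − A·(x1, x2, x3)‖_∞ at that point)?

Iteration 1:
  x1 = (3 - (-4)·0.0000 - (4)·3.0000) / (12) = -0.7500
  x2 = (-1 - (-3)·3.0000 - (-1)·3.0000) / (6) = 1.8333
  x3 = (-10 - (4)·3.0000 - (-4)·0.0000) / (11) = -2.0000
Iteration 2:
  x1 = (3 - (-4)·1.8333 - (4)·-2.0000) / (12) = 1.5278
  x2 = (-1 - (-3)·-0.7500 - (-1)·-2.0000) / (6) = -0.8750
  x3 = (-10 - (4)·-0.7500 - (-4)·1.8333) / (11) = 0.0303
Residual b − A·x = (-18.9548, 8.8637, -19.9445); ∞-norm = 19.9445

19.9445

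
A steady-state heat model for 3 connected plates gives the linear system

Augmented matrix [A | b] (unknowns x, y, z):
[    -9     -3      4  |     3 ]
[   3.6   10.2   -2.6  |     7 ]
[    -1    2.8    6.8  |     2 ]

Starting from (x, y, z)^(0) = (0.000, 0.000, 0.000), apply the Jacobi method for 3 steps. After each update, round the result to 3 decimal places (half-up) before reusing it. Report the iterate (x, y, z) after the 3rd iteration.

(-0.643, 0.829, -0.131)

Iteration 1:
  x = (3 - (-3)·0.000 - (4)·0.000) / (-9) = -0.333
  y = (7 - (3.6)·0.000 - (-2.6)·0.000) / (10.2) = 0.686
  z = (2 - (-1)·0.000 - (2.8)·0.000) / (6.8) = 0.294
Iteration 2:
  x = (3 - (-3)·0.686 - (4)·0.294) / (-9) = -0.431
  y = (7 - (3.6)·-0.333 - (-2.6)·0.294) / (10.2) = 0.879
  z = (2 - (-1)·-0.333 - (2.8)·0.686) / (6.8) = -0.037
Iteration 3:
  x = (3 - (-3)·0.879 - (4)·-0.037) / (-9) = -0.643
  y = (7 - (3.6)·-0.431 - (-2.6)·-0.037) / (10.2) = 0.829
  z = (2 - (-1)·-0.431 - (2.8)·0.879) / (6.8) = -0.131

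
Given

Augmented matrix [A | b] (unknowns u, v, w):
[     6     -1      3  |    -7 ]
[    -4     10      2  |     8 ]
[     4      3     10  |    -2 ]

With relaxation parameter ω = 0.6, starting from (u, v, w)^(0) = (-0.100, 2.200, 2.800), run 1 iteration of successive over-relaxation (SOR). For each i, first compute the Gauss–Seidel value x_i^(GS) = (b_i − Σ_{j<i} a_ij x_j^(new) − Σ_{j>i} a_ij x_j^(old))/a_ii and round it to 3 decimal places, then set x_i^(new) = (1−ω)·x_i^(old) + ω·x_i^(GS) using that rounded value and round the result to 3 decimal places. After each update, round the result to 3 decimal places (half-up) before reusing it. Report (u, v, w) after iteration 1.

(-1.360, 0.698, 1.201)

Iteration 1:
  u: GS value = (-7 - (-1)·2.200 - (3)·2.800) / (6) = -2.200;  u ← (1−ω)·-0.100 + ω·-2.200 = -1.360
  v: GS value = (8 - (-4)·-1.360 - (2)·2.800) / (10) = -0.304;  v ← (1−ω)·2.200 + ω·-0.304 = 0.698
  w: GS value = (-2 - (4)·-1.360 - (3)·0.698) / (10) = 0.135;  w ← (1−ω)·2.800 + ω·0.135 = 1.201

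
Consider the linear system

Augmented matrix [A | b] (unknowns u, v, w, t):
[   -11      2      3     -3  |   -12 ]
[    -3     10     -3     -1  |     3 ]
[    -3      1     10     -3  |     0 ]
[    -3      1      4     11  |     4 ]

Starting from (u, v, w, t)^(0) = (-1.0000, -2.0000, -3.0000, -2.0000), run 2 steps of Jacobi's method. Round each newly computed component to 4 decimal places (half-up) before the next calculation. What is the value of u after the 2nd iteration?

Iteration 1:
  u = (-12 - (2)·-2.0000 - (3)·-3.0000 - (-3)·-2.0000) / (-11) = 0.4545
  v = (3 - (-3)·-1.0000 - (-3)·-3.0000 - (-1)·-2.0000) / (10) = -1.1000
  w = (0 - (-3)·-1.0000 - (1)·-2.0000 - (-3)·-2.0000) / (10) = -0.7000
  t = (4 - (-3)·-1.0000 - (1)·-2.0000 - (4)·-3.0000) / (11) = 1.3636
Iteration 2:
  u = (-12 - (2)·-1.1000 - (3)·-0.7000 - (-3)·1.3636) / (-11) = 0.3281
  v = (3 - (-3)·0.4545 - (-3)·-0.7000 - (-1)·1.3636) / (10) = 0.3627
  w = (0 - (-3)·0.4545 - (1)·-1.1000 - (-3)·1.3636) / (10) = 0.6554
  t = (4 - (-3)·0.4545 - (1)·-1.1000 - (4)·-0.7000) / (11) = 0.8421

0.3281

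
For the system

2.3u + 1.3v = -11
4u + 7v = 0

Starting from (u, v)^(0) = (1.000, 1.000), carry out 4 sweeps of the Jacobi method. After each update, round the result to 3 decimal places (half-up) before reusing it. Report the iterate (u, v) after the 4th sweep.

(-6.223, 3.720)

Iteration 1:
  u = (-11 - (1.3)·1.000) / (2.3) = -5.348
  v = (0 - (4)·1.000) / (7) = -0.571
Iteration 2:
  u = (-11 - (1.3)·-0.571) / (2.3) = -4.460
  v = (0 - (4)·-5.348) / (7) = 3.056
Iteration 3:
  u = (-11 - (1.3)·3.056) / (2.3) = -6.510
  v = (0 - (4)·-4.460) / (7) = 2.549
Iteration 4:
  u = (-11 - (1.3)·2.549) / (2.3) = -6.223
  v = (0 - (4)·-6.510) / (7) = 3.720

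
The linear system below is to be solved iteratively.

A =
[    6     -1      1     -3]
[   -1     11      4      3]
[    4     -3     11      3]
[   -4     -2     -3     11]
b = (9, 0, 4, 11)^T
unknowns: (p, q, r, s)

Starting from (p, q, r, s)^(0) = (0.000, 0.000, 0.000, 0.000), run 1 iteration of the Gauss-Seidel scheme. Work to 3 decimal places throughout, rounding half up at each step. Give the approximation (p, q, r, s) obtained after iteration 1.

(1.500, 0.136, -0.145, 1.531)

Iteration 1:
  p = (9 - (-1)·0.000 - (1)·0.000 - (-3)·0.000) / (6) = 1.500
  q = (0 - (-1)·1.500 - (4)·0.000 - (3)·0.000) / (11) = 0.136
  r = (4 - (4)·1.500 - (-3)·0.136 - (3)·0.000) / (11) = -0.145
  s = (11 - (-4)·1.500 - (-2)·0.136 - (-3)·-0.145) / (11) = 1.531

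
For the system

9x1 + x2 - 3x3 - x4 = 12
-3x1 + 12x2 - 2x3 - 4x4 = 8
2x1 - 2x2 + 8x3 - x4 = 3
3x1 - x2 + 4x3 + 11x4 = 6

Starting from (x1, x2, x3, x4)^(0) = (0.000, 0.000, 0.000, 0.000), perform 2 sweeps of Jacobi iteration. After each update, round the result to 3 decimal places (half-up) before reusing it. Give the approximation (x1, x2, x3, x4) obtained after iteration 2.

(1.445, 1.244, 0.277, 0.106)

Iteration 1:
  x1 = (12 - (1)·0.000 - (-3)·0.000 - (-1)·0.000) / (9) = 1.333
  x2 = (8 - (-3)·0.000 - (-2)·0.000 - (-4)·0.000) / (12) = 0.667
  x3 = (3 - (2)·0.000 - (-2)·0.000 - (-1)·0.000) / (8) = 0.375
  x4 = (6 - (3)·0.000 - (-1)·0.000 - (4)·0.000) / (11) = 0.545
Iteration 2:
  x1 = (12 - (1)·0.667 - (-3)·0.375 - (-1)·0.545) / (9) = 1.445
  x2 = (8 - (-3)·1.333 - (-2)·0.375 - (-4)·0.545) / (12) = 1.244
  x3 = (3 - (2)·1.333 - (-2)·0.667 - (-1)·0.545) / (8) = 0.277
  x4 = (6 - (3)·1.333 - (-1)·0.667 - (4)·0.375) / (11) = 0.106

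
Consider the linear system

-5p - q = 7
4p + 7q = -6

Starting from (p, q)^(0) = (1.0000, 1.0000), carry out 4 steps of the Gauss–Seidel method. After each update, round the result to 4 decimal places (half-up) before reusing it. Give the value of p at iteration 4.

Iteration 1:
  p = (7 - (-1)·1.0000) / (-5) = -1.6000
  q = (-6 - (4)·-1.6000) / (7) = 0.0571
Iteration 2:
  p = (7 - (-1)·0.0571) / (-5) = -1.4114
  q = (-6 - (4)·-1.4114) / (7) = -0.0506
Iteration 3:
  p = (7 - (-1)·-0.0506) / (-5) = -1.3899
  q = (-6 - (4)·-1.3899) / (7) = -0.0629
Iteration 4:
  p = (7 - (-1)·-0.0629) / (-5) = -1.3874
  q = (-6 - (4)·-1.3874) / (7) = -0.0643

-1.3874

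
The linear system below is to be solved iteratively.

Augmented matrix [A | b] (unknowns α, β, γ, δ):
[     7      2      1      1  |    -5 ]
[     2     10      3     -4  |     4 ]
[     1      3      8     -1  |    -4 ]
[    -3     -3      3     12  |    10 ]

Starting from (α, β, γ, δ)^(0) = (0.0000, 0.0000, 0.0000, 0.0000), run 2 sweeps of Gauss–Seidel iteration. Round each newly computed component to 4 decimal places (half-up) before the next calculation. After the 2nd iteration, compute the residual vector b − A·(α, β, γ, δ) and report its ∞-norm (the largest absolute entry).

1.2427

Iteration 1:
  α = (-5 - (2)·0.0000 - (1)·0.0000 - (1)·0.0000) / (7) = -0.7143
  β = (4 - (2)·-0.7143 - (3)·0.0000 - (-4)·0.0000) / (10) = 0.5429
  γ = (-4 - (1)·-0.7143 - (3)·0.5429 - (-1)·0.0000) / (8) = -0.6143
  δ = (10 - (-3)·-0.7143 - (-3)·0.5429 - (3)·-0.6143) / (12) = 0.9441
Iteration 2:
  α = (-5 - (2)·0.5429 - (1)·-0.6143 - (1)·0.9441) / (7) = -0.9165
  β = (4 - (2)·-0.9165 - (3)·-0.6143 - (-4)·0.9441) / (10) = 1.1452
  γ = (-4 - (1)·-0.9165 - (3)·1.1452 - (-1)·0.9441) / (8) = -0.6969
  δ = (10 - (-3)·-0.9165 - (-3)·1.1452 - (3)·-0.6969) / (12) = 1.0647
Residual b − A·x = (-1.2427, 0.7305, 0.1208, 0.0004); ∞-norm = 1.2427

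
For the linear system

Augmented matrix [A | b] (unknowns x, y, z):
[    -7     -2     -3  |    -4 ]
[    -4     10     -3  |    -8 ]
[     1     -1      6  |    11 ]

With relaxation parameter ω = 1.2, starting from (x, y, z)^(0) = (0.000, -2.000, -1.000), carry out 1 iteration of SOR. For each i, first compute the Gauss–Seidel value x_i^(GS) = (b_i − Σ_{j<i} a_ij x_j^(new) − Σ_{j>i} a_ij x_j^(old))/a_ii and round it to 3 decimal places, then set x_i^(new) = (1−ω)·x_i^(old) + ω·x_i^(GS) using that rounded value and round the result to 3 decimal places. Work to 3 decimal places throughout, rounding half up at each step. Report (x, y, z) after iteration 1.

(1.885, -0.015, 2.020)

Iteration 1:
  x: GS value = (-4 - (-2)·-2.000 - (-3)·-1.000) / (-7) = 1.571;  x ← (1−ω)·0.000 + ω·1.571 = 1.885
  y: GS value = (-8 - (-4)·1.885 - (-3)·-1.000) / (10) = -0.346;  y ← (1−ω)·-2.000 + ω·-0.346 = -0.015
  z: GS value = (11 - (1)·1.885 - (-1)·-0.015) / (6) = 1.517;  z ← (1−ω)·-1.000 + ω·1.517 = 2.020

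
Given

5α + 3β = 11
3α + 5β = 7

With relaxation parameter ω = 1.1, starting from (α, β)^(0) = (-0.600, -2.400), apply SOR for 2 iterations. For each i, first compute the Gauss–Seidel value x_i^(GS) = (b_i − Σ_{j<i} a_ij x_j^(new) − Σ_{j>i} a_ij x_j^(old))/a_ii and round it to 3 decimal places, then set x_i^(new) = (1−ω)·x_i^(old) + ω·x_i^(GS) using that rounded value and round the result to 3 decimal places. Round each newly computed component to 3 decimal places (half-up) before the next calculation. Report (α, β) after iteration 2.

Iteration 1:
  α: GS value = (11 - (3)·-2.400) / (5) = 3.640;  α ← (1−ω)·-0.600 + ω·3.640 = 4.064
  β: GS value = (7 - (3)·4.064) / (5) = -1.038;  β ← (1−ω)·-2.400 + ω·-1.038 = -0.902
Iteration 2:
  α: GS value = (11 - (3)·-0.902) / (5) = 2.741;  α ← (1−ω)·4.064 + ω·2.741 = 2.609
  β: GS value = (7 - (3)·2.609) / (5) = -0.165;  β ← (1−ω)·-0.902 + ω·-0.165 = -0.091

(2.609, -0.091)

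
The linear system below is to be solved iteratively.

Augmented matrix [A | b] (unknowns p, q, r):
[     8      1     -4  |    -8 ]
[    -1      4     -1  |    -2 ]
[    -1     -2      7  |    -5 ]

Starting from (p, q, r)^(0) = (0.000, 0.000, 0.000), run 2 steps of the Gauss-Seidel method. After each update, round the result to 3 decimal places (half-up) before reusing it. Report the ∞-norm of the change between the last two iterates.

0.442

Iteration 1:
  p = (-8 - (1)·0.000 - (-4)·0.000) / (8) = -1.000
  q = (-2 - (-1)·-1.000 - (-1)·0.000) / (4) = -0.750
  r = (-5 - (-1)·-1.000 - (-2)·-0.750) / (7) = -1.071
Iteration 2:
  p = (-8 - (1)·-0.750 - (-4)·-1.071) / (8) = -1.442
  q = (-2 - (-1)·-1.442 - (-1)·-1.071) / (4) = -1.128
  r = (-5 - (-1)·-1.442 - (-2)·-1.128) / (7) = -1.243
Change: (-0.442, -0.378, -0.172) → max |·| = 0.442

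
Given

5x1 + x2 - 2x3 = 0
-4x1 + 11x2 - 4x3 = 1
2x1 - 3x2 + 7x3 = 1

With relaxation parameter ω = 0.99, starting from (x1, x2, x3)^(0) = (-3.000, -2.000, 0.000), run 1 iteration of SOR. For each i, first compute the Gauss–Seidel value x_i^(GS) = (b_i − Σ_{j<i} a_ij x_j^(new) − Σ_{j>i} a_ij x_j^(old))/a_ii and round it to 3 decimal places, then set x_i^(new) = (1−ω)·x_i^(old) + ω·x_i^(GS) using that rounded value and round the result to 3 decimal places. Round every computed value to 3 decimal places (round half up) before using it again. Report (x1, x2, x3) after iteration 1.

Iteration 1:
  x1: GS value = (0 - (1)·-2.000 - (-2)·0.000) / (5) = 0.400;  x1 ← (1−ω)·-3.000 + ω·0.400 = 0.366
  x2: GS value = (1 - (-4)·0.366 - (-4)·0.000) / (11) = 0.224;  x2 ← (1−ω)·-2.000 + ω·0.224 = 0.202
  x3: GS value = (1 - (2)·0.366 - (-3)·0.202) / (7) = 0.125;  x3 ← (1−ω)·0.000 + ω·0.125 = 0.124

(0.366, 0.202, 0.124)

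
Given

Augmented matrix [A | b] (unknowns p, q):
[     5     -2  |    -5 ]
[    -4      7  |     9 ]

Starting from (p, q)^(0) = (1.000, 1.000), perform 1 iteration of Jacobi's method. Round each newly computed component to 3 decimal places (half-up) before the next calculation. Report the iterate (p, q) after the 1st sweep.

Iteration 1:
  p = (-5 - (-2)·1.000) / (5) = -0.600
  q = (9 - (-4)·1.000) / (7) = 1.857

(-0.600, 1.857)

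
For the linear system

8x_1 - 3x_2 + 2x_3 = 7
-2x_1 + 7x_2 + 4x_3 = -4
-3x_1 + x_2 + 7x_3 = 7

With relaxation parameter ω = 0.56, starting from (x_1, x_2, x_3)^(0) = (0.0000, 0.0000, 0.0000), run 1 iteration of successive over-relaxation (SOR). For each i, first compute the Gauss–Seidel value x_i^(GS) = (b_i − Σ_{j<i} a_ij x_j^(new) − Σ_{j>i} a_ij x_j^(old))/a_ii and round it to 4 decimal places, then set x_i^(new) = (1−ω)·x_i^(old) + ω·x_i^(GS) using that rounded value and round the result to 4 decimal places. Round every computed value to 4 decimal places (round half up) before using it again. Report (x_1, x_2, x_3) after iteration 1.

(0.4900, -0.2416, 0.6969)

Iteration 1:
  x_1: GS value = (7 - (-3)·0.0000 - (2)·0.0000) / (8) = 0.8750;  x_1 ← (1−ω)·0.0000 + ω·0.8750 = 0.4900
  x_2: GS value = (-4 - (-2)·0.4900 - (4)·0.0000) / (7) = -0.4314;  x_2 ← (1−ω)·0.0000 + ω·-0.4314 = -0.2416
  x_3: GS value = (7 - (-3)·0.4900 - (1)·-0.2416) / (7) = 1.2445;  x_3 ← (1−ω)·0.0000 + ω·1.2445 = 0.6969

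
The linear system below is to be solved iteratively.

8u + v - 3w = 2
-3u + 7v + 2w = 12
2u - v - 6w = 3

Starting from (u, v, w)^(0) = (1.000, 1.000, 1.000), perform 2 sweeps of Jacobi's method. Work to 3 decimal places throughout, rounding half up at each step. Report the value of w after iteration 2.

-0.643

Iteration 1:
  u = (2 - (1)·1.000 - (-3)·1.000) / (8) = 0.500
  v = (12 - (-3)·1.000 - (2)·1.000) / (7) = 1.857
  w = (3 - (2)·1.000 - (-1)·1.000) / (-6) = -0.333
Iteration 2:
  u = (2 - (1)·1.857 - (-3)·-0.333) / (8) = -0.107
  v = (12 - (-3)·0.500 - (2)·-0.333) / (7) = 2.024
  w = (3 - (2)·0.500 - (-1)·1.857) / (-6) = -0.643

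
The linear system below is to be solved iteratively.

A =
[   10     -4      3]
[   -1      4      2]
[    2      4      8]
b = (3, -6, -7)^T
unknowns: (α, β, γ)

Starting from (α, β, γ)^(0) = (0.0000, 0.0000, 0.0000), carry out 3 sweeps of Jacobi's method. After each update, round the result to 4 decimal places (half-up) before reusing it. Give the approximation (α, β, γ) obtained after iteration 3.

Iteration 1:
  α = (3 - (-4)·0.0000 - (3)·0.0000) / (10) = 0.3000
  β = (-6 - (-1)·0.0000 - (2)·0.0000) / (4) = -1.5000
  γ = (-7 - (2)·0.0000 - (4)·0.0000) / (8) = -0.8750
Iteration 2:
  α = (3 - (-4)·-1.5000 - (3)·-0.8750) / (10) = -0.0375
  β = (-6 - (-1)·0.3000 - (2)·-0.8750) / (4) = -0.9875
  γ = (-7 - (2)·0.3000 - (4)·-1.5000) / (8) = -0.2000
Iteration 3:
  α = (3 - (-4)·-0.9875 - (3)·-0.2000) / (10) = -0.0350
  β = (-6 - (-1)·-0.0375 - (2)·-0.2000) / (4) = -1.4094
  γ = (-7 - (2)·-0.0375 - (4)·-0.9875) / (8) = -0.3719

(-0.0350, -1.4094, -0.3719)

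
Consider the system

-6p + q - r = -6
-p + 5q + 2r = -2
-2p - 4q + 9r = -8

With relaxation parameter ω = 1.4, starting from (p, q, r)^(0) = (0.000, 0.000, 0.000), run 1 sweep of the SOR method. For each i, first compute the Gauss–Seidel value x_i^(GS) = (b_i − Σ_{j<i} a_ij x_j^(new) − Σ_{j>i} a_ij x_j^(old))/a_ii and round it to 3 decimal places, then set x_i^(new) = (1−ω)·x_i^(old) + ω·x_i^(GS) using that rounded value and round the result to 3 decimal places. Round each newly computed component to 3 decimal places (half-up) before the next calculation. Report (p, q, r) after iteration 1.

Iteration 1:
  p: GS value = (-6 - (1)·0.000 - (-1)·0.000) / (-6) = 1.000;  p ← (1−ω)·0.000 + ω·1.000 = 1.400
  q: GS value = (-2 - (-1)·1.400 - (2)·0.000) / (5) = -0.120;  q ← (1−ω)·0.000 + ω·-0.120 = -0.168
  r: GS value = (-8 - (-2)·1.400 - (-4)·-0.168) / (9) = -0.652;  r ← (1−ω)·0.000 + ω·-0.652 = -0.913

(1.400, -0.168, -0.913)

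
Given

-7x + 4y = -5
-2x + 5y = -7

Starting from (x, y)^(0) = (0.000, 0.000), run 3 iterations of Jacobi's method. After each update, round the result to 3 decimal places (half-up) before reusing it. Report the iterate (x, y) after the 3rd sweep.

(0.078, -1.434)

Iteration 1:
  x = (-5 - (4)·0.000) / (-7) = 0.714
  y = (-7 - (-2)·0.000) / (5) = -1.400
Iteration 2:
  x = (-5 - (4)·-1.400) / (-7) = -0.086
  y = (-7 - (-2)·0.714) / (5) = -1.114
Iteration 3:
  x = (-5 - (4)·-1.114) / (-7) = 0.078
  y = (-7 - (-2)·-0.086) / (5) = -1.434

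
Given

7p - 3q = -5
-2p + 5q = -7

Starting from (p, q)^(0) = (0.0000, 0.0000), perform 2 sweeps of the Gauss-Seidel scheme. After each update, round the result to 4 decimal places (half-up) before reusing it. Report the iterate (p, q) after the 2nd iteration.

Iteration 1:
  p = (-5 - (-3)·0.0000) / (7) = -0.7143
  q = (-7 - (-2)·-0.7143) / (5) = -1.6857
Iteration 2:
  p = (-5 - (-3)·-1.6857) / (7) = -1.4367
  q = (-7 - (-2)·-1.4367) / (5) = -1.9747

(-1.4367, -1.9747)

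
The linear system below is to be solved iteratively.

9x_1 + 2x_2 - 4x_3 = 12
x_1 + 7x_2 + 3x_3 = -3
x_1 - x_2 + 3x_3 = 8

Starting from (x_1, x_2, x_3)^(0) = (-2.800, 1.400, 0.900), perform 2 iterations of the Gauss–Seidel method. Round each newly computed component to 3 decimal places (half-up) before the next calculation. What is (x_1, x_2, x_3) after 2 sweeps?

(2.383, -1.564, 1.351)

Iteration 1:
  x_1 = (12 - (2)·1.400 - (-4)·0.900) / (9) = 1.422
  x_2 = (-3 - (1)·1.422 - (3)·0.900) / (7) = -1.017
  x_3 = (8 - (1)·1.422 - (-1)·-1.017) / (3) = 1.854
Iteration 2:
  x_1 = (12 - (2)·-1.017 - (-4)·1.854) / (9) = 2.383
  x_2 = (-3 - (1)·2.383 - (3)·1.854) / (7) = -1.564
  x_3 = (8 - (1)·2.383 - (-1)·-1.564) / (3) = 1.351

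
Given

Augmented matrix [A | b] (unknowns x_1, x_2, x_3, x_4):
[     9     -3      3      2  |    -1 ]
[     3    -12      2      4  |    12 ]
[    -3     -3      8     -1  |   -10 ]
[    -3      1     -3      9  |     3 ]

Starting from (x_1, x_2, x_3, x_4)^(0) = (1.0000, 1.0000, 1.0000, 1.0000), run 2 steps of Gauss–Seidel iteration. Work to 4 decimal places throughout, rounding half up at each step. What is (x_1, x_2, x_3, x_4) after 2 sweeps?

(0.2290, -1.2550, -1.6601, -0.0043)

Iteration 1:
  x_1 = (-1 - (-3)·1.0000 - (3)·1.0000 - (2)·1.0000) / (9) = -0.3333
  x_2 = (12 - (3)·-0.3333 - (2)·1.0000 - (4)·1.0000) / (-12) = -0.5833
  x_3 = (-10 - (-3)·-0.3333 - (-3)·-0.5833 - (-1)·1.0000) / (8) = -1.4687
  x_4 = (3 - (-3)·-0.3333 - (1)·-0.5833 - (-3)·-1.4687) / (9) = -0.2025
Iteration 2:
  x_1 = (-1 - (-3)·-0.5833 - (3)·-1.4687 - (2)·-0.2025) / (9) = 0.2290
  x_2 = (12 - (3)·0.2290 - (2)·-1.4687 - (4)·-0.2025) / (-12) = -1.2550
  x_3 = (-10 - (-3)·0.2290 - (-3)·-1.2550 - (-1)·-0.2025) / (8) = -1.6601
  x_4 = (3 - (-3)·0.2290 - (1)·-1.2550 - (-3)·-1.6601) / (9) = -0.0043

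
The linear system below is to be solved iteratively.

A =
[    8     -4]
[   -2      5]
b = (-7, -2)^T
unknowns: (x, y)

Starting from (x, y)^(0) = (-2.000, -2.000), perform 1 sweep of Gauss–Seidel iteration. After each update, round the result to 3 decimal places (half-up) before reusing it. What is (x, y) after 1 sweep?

Iteration 1:
  x = (-7 - (-4)·-2.000) / (8) = -1.875
  y = (-2 - (-2)·-1.875) / (5) = -1.150

(-1.875, -1.150)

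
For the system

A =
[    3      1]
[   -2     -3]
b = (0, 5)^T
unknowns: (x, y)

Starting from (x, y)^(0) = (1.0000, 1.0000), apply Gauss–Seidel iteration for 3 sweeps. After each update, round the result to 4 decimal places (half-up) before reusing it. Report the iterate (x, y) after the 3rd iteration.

(0.6626, -2.1084)

Iteration 1:
  x = (0 - (1)·1.0000) / (3) = -0.3333
  y = (5 - (-2)·-0.3333) / (-3) = -1.4445
Iteration 2:
  x = (0 - (1)·-1.4445) / (3) = 0.4815
  y = (5 - (-2)·0.4815) / (-3) = -1.9877
Iteration 3:
  x = (0 - (1)·-1.9877) / (3) = 0.6626
  y = (5 - (-2)·0.6626) / (-3) = -2.1084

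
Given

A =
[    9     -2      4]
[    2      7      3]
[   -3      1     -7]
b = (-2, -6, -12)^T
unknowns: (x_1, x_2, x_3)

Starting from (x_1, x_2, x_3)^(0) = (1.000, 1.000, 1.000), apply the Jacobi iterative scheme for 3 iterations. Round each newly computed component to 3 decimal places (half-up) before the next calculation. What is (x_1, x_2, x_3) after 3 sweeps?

Iteration 1:
  x_1 = (-2 - (-2)·1.000 - (4)·1.000) / (9) = -0.444
  x_2 = (-6 - (2)·1.000 - (3)·1.000) / (7) = -1.571
  x_3 = (-12 - (-3)·1.000 - (1)·1.000) / (-7) = 1.429
Iteration 2:
  x_1 = (-2 - (-2)·-1.571 - (4)·1.429) / (9) = -1.206
  x_2 = (-6 - (2)·-0.444 - (3)·1.429) / (7) = -1.343
  x_3 = (-12 - (-3)·-0.444 - (1)·-1.571) / (-7) = 1.680
Iteration 3:
  x_1 = (-2 - (-2)·-1.343 - (4)·1.680) / (9) = -1.267
  x_2 = (-6 - (2)·-1.206 - (3)·1.680) / (7) = -1.233
  x_3 = (-12 - (-3)·-1.206 - (1)·-1.343) / (-7) = 2.039

(-1.267, -1.233, 2.039)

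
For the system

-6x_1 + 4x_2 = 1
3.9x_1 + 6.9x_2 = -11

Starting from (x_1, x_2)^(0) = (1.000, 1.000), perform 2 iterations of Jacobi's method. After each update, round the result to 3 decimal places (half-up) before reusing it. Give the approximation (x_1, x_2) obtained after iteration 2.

(-1.606, -1.877)

Iteration 1:
  x_1 = (1 - (4)·1.000) / (-6) = 0.500
  x_2 = (-11 - (3.9)·1.000) / (6.9) = -2.159
Iteration 2:
  x_1 = (1 - (4)·-2.159) / (-6) = -1.606
  x_2 = (-11 - (3.9)·0.500) / (6.9) = -1.877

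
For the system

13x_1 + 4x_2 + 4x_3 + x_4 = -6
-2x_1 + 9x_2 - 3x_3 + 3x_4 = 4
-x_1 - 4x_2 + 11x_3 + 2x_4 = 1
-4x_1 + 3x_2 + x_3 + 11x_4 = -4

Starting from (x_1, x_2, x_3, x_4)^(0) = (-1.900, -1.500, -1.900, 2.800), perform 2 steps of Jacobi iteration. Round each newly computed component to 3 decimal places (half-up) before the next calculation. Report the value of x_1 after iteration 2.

Iteration 1:
  x_1 = (-6 - (4)·-1.500 - (4)·-1.900 - (1)·2.800) / (13) = 0.369
  x_2 = (4 - (-2)·-1.900 - (-3)·-1.900 - (3)·2.800) / (9) = -1.544
  x_3 = (1 - (-1)·-1.900 - (-4)·-1.500 - (2)·2.800) / (11) = -1.136
  x_4 = (-4 - (-4)·-1.900 - (3)·-1.500 - (1)·-1.900) / (11) = -0.473
Iteration 2:
  x_1 = (-6 - (4)·-1.544 - (4)·-1.136 - (1)·-0.473) / (13) = 0.399
  x_2 = (4 - (-2)·0.369 - (-3)·-1.136 - (3)·-0.473) / (9) = 0.305
  x_3 = (1 - (-1)·0.369 - (-4)·-1.544 - (2)·-0.473) / (11) = -0.351
  x_4 = (-4 - (-4)·0.369 - (3)·-1.544 - (1)·-1.136) / (11) = 0.295

0.399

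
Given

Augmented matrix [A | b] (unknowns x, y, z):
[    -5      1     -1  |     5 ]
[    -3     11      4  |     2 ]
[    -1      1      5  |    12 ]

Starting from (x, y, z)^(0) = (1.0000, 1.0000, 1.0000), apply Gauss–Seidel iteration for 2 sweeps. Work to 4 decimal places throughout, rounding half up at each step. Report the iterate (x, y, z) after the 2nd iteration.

(-1.5491, -1.0737, 2.3049)

Iteration 1:
  x = (5 - (1)·1.0000 - (-1)·1.0000) / (-5) = -1.0000
  y = (2 - (-3)·-1.0000 - (4)·1.0000) / (11) = -0.4545
  z = (12 - (-1)·-1.0000 - (1)·-0.4545) / (5) = 2.2909
Iteration 2:
  x = (5 - (1)·-0.4545 - (-1)·2.2909) / (-5) = -1.5491
  y = (2 - (-3)·-1.5491 - (4)·2.2909) / (11) = -1.0737
  z = (12 - (-1)·-1.5491 - (1)·-1.0737) / (5) = 2.3049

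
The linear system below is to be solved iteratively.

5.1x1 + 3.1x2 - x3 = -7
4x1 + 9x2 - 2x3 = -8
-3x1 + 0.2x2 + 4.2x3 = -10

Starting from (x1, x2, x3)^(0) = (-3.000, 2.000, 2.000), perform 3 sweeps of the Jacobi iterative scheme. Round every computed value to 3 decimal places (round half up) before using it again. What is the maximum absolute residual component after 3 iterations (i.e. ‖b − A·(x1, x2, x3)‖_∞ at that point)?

5.653

Iteration 1:
  x1 = (-7 - (3.1)·2.000 - (-1)·2.000) / (5.1) = -2.196
  x2 = (-8 - (4)·-3.000 - (-2)·2.000) / (9) = 0.889
  x3 = (-10 - (-3)·-3.000 - (0.2)·2.000) / (4.2) = -4.619
Iteration 2:
  x1 = (-7 - (3.1)·0.889 - (-1)·-4.619) / (5.1) = -2.819
  x2 = (-8 - (4)·-2.196 - (-2)·-4.619) / (9) = -0.939
  x3 = (-10 - (-3)·-2.196 - (0.2)·0.889) / (4.2) = -3.992
Iteration 3:
  x1 = (-7 - (3.1)·-0.939 - (-1)·-3.992) / (5.1) = -1.585
  x2 = (-8 - (4)·-2.819 - (-2)·-3.992) / (9) = -0.523
  x3 = (-10 - (-3)·-2.819 - (0.2)·-0.939) / (4.2) = -4.350
Residual b − A·x = (-1.645, -5.653, 3.620); ∞-norm = 5.653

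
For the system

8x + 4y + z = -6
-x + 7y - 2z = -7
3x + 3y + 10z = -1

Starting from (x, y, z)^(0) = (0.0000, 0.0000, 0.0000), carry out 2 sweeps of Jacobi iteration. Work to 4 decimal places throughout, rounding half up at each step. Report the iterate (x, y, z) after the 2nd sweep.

Iteration 1:
  x = (-6 - (4)·0.0000 - (1)·0.0000) / (8) = -0.7500
  y = (-7 - (-1)·0.0000 - (-2)·0.0000) / (7) = -1.0000
  z = (-1 - (3)·0.0000 - (3)·0.0000) / (10) = -0.1000
Iteration 2:
  x = (-6 - (4)·-1.0000 - (1)·-0.1000) / (8) = -0.2375
  y = (-7 - (-1)·-0.7500 - (-2)·-0.1000) / (7) = -1.1357
  z = (-1 - (3)·-0.7500 - (3)·-1.0000) / (10) = 0.4250

(-0.2375, -1.1357, 0.4250)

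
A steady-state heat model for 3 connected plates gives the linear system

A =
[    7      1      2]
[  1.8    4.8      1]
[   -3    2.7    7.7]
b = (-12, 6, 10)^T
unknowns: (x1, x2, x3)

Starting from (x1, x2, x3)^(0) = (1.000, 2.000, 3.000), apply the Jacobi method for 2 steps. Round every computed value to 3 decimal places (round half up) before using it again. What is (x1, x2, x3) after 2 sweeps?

(-2.032, 2.116, 0.098)

Iteration 1:
  x1 = (-12 - (1)·2.000 - (2)·3.000) / (7) = -2.857
  x2 = (6 - (1.8)·1.000 - (1)·3.000) / (4.8) = 0.250
  x3 = (10 - (-3)·1.000 - (2.7)·2.000) / (7.7) = 0.987
Iteration 2:
  x1 = (-12 - (1)·0.250 - (2)·0.987) / (7) = -2.032
  x2 = (6 - (1.8)·-2.857 - (1)·0.987) / (4.8) = 2.116
  x3 = (10 - (-3)·-2.857 - (2.7)·0.250) / (7.7) = 0.098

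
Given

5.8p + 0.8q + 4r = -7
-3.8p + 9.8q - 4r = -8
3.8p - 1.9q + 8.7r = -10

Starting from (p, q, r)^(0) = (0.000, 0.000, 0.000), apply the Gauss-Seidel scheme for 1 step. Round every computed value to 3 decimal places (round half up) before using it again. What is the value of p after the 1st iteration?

-1.207

Iteration 1:
  p = (-7 - (0.8)·0.000 - (4)·0.000) / (5.8) = -1.207
  q = (-8 - (-3.8)·-1.207 - (-4)·0.000) / (9.8) = -1.284
  r = (-10 - (3.8)·-1.207 - (-1.9)·-1.284) / (8.7) = -0.903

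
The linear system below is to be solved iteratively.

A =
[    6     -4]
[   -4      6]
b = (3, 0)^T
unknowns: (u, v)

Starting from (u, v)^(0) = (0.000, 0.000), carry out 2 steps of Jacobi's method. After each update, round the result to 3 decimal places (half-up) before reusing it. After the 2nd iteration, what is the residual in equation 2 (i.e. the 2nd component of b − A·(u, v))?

Iteration 1:
  u = (3 - (-4)·0.000) / (6) = 0.500
  v = (0 - (-4)·0.000) / (6) = 0.000
Iteration 2:
  u = (3 - (-4)·0.000) / (6) = 0.500
  v = (0 - (-4)·0.500) / (6) = 0.333
Residual b − A·x = (1.332, 0.002)

0.002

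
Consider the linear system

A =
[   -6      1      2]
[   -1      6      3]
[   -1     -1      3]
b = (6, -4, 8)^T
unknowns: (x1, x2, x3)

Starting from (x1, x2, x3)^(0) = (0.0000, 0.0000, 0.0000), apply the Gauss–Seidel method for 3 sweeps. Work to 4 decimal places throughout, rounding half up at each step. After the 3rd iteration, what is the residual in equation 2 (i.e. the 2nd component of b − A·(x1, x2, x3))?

0.1675

Iteration 1:
  x1 = (6 - (1)·0.0000 - (2)·0.0000) / (-6) = -1.0000
  x2 = (-4 - (-1)·-1.0000 - (3)·0.0000) / (6) = -0.8333
  x3 = (8 - (-1)·-1.0000 - (-1)·-0.8333) / (3) = 2.0556
Iteration 2:
  x1 = (6 - (1)·-0.8333 - (2)·2.0556) / (-6) = -0.4537
  x2 = (-4 - (-1)·-0.4537 - (3)·2.0556) / (6) = -1.7701
  x3 = (8 - (-1)·-0.4537 - (-1)·-1.7701) / (3) = 1.9254
Iteration 3:
  x1 = (6 - (1)·-1.7701 - (2)·1.9254) / (-6) = -0.6532
  x2 = (-4 - (-1)·-0.6532 - (3)·1.9254) / (6) = -1.7382
  x3 = (8 - (-1)·-0.6532 - (-1)·-1.7382) / (3) = 1.8695
Residual b − A·x = (0.0800, 0.1675, 0.0001)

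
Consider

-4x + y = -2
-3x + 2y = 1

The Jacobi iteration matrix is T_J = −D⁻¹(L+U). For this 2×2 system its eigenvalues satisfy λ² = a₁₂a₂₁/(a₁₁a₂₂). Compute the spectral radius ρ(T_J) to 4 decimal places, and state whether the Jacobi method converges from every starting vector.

a₁₂a₂₁/(a₁₁a₂₂) = (1)·(-3) / ((-4)·(2)) = 0.375000
ρ = √|0.375000| = √0.375000 = 0.6124
ρ < 1, so Jacobi converges

0.6124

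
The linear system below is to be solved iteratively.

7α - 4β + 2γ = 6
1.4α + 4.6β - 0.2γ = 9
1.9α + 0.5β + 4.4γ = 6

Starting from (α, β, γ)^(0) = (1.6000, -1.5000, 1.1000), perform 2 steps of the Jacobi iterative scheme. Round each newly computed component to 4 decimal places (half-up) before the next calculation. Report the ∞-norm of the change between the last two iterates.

1.7976

Iteration 1:
  α = (6 - (-4)·-1.5000 - (2)·1.1000) / (7) = -0.3143
  β = (9 - (1.4)·1.6000 - (-0.2)·1.1000) / (4.6) = 1.5174
  γ = (6 - (1.9)·1.6000 - (0.5)·-1.5000) / (4.4) = 0.8432
Iteration 2:
  α = (6 - (-4)·1.5174 - (2)·0.8432) / (7) = 1.4833
  β = (9 - (1.4)·-0.3143 - (-0.2)·0.8432) / (4.6) = 2.0888
  γ = (6 - (1.9)·-0.3143 - (0.5)·1.5174) / (4.4) = 1.3269
Change: (1.7976, 0.5714, 0.4837) → max |·| = 1.7976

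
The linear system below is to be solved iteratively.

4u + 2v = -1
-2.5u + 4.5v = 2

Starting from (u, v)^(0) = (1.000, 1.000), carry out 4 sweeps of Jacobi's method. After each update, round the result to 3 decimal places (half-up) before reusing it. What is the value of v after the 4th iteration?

0.298

Iteration 1:
  u = (-1 - (2)·1.000) / (4) = -0.750
  v = (2 - (-2.5)·1.000) / (4.5) = 1.000
Iteration 2:
  u = (-1 - (2)·1.000) / (4) = -0.750
  v = (2 - (-2.5)·-0.750) / (4.5) = 0.028
Iteration 3:
  u = (-1 - (2)·0.028) / (4) = -0.264
  v = (2 - (-2.5)·-0.750) / (4.5) = 0.028
Iteration 4:
  u = (-1 - (2)·0.028) / (4) = -0.264
  v = (2 - (-2.5)·-0.264) / (4.5) = 0.298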